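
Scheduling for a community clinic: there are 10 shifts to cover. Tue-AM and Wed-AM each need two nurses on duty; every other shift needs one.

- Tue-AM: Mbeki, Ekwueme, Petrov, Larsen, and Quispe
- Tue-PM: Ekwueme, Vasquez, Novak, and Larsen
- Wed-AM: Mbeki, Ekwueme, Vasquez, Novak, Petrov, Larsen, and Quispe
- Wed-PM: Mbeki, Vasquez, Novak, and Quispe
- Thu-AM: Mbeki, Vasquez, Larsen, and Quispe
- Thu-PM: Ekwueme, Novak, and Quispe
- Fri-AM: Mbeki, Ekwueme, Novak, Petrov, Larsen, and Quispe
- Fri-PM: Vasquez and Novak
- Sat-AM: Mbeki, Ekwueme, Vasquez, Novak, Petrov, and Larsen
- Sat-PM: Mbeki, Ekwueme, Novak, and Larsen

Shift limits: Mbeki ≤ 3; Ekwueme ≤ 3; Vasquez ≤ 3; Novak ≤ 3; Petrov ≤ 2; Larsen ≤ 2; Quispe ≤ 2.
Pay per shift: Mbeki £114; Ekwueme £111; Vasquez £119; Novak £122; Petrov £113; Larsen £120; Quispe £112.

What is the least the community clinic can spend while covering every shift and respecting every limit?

£1363

Picking the cheapest available nurse for each shift independently would cost £1344, but that ignores the shift limits.
An optimal schedule: Tue-AM→Petrov+Mbeki, Tue-PM→Ekwueme, Wed-AM→Mbeki+Vasquez, Wed-PM→Quispe, Thu-AM→Quispe, Thu-PM→Ekwueme, Fri-AM→Petrov, Fri-PM→Vasquez, Sat-AM→Mbeki, Sat-PM→Ekwueme.
Total: 113 + 114 + 111 + 114 + 119 + 112 + 112 + 111 + 113 + 119 + 114 + 111 = £1363.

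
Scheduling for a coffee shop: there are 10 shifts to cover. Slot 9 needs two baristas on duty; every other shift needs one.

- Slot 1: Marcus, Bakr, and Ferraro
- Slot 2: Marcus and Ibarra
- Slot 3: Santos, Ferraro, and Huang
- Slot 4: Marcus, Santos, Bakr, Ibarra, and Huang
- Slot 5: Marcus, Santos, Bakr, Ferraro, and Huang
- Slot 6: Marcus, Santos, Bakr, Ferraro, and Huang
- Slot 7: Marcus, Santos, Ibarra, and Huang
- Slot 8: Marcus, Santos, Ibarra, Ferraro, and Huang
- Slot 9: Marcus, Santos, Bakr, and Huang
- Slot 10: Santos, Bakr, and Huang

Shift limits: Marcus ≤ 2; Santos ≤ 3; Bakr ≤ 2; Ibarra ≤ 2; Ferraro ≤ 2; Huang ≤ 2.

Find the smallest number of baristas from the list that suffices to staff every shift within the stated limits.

11 slots to fill and no one can take more than 3, so at least ⌈11/3⌉ = 4 baristas are needed.
Any 4 baristas together have capacity at most 3+2+2+2 = 9 < 11 slots, so 4 can never suffice.
Marcus, Santos, Bakr, Ibarra, and Ferraro alone can cover everything: Slot 1→Marcus, Slot 2→Marcus, Slot 3→Santos, Slot 4→Bakr, Slot 5→Ferraro, Slot 6→Ferraro, Slot 7→Ibarra, Slot 8→Ibarra, Slot 9→Santos+Bakr, Slot 10→Santos.

5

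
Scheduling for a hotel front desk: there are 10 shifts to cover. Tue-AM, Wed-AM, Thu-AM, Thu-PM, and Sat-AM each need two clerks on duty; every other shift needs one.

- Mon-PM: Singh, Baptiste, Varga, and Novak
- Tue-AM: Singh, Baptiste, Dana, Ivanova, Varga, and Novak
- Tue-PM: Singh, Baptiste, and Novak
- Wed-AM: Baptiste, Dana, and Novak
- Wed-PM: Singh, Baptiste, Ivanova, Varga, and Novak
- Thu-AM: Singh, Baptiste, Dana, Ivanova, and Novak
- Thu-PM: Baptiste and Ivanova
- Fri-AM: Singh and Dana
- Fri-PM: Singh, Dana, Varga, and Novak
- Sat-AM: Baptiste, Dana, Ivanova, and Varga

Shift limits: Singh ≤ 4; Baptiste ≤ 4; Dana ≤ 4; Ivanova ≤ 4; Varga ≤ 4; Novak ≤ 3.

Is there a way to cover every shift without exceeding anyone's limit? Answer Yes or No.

Yes

Thu-PM can only be covered by Baptiste and Ivanova, so that assignment is forced.
One valid schedule: Mon-PM→Singh, Tue-AM→Dana+Ivanova, Tue-PM→Singh, Wed-AM→Baptiste+Dana, Wed-PM→Baptiste, Thu-AM→Dana+Ivanova, Thu-PM→Baptiste+Ivanova, Fri-AM→Singh, Fri-PM→Singh, Sat-AM→Baptiste+Dana.
Loads: Singh 4/4, Baptiste 4/4, Dana 4/4, Ivanova 3/4, Varga 0/4, Novak 0/3 — all within limits.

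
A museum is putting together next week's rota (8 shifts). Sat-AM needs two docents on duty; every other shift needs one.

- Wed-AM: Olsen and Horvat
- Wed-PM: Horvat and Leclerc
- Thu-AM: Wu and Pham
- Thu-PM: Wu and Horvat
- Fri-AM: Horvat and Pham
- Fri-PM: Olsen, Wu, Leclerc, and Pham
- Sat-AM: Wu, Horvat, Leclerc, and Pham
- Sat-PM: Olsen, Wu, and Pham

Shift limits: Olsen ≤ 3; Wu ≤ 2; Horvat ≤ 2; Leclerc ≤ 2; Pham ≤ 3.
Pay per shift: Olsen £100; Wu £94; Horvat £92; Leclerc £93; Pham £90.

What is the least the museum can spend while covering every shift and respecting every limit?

£828

Picking the cheapest available docent for each shift independently would cost £818, but that ignores the shift limits.
An optimal schedule: Wed-AM→Horvat, Wed-PM→Horvat, Thu-AM→Pham, Thu-PM→Wu, Fri-AM→Pham, Fri-PM→Leclerc, Sat-AM→Leclerc+Wu, Sat-PM→Pham.
Total: 92 + 92 + 90 + 94 + 90 + 93 + 93 + 94 + 90 = £828.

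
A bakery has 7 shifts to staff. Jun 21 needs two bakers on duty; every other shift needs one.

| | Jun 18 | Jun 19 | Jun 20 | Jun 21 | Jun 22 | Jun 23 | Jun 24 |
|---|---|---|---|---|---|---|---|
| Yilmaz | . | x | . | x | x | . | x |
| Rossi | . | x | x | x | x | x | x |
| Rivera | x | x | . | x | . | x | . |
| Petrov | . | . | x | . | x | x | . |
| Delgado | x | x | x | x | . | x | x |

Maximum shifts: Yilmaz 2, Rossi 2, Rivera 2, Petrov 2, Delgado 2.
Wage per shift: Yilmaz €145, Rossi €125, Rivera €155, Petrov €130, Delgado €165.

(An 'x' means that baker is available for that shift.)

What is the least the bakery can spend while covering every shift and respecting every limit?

Picking the cheapest available baker for each shift independently would cost €1050, but that ignores the shift limits.
An optimal schedule: Jun 18→Rivera, Jun 19→Yilmaz, Jun 20→Rossi, Jun 21→Yilmaz+Rivera, Jun 22→Petrov, Jun 23→Petrov, Jun 24→Rossi.
Total: 155 + 145 + 125 + 145 + 155 + 130 + 130 + 125 = €1110.

€1110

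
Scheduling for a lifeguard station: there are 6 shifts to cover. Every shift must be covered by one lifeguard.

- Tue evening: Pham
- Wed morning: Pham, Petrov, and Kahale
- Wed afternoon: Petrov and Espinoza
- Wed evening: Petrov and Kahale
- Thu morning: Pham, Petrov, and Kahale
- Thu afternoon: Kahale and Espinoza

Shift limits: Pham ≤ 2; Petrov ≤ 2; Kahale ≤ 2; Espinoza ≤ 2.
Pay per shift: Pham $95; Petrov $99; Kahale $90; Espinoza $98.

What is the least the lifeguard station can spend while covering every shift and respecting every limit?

Tue evening can only be covered by Pham, so that assignment is forced.
Picking the cheapest available lifeguard for each shift independently would cost $553, but that ignores the shift limits.
An optimal schedule: Tue evening→Pham, Wed morning→Kahale, Wed afternoon→Espinoza, Wed evening→Kahale, Thu morning→Pham, Thu afternoon→Espinoza.
Total: 95 + 90 + 98 + 90 + 95 + 98 = $566.

$566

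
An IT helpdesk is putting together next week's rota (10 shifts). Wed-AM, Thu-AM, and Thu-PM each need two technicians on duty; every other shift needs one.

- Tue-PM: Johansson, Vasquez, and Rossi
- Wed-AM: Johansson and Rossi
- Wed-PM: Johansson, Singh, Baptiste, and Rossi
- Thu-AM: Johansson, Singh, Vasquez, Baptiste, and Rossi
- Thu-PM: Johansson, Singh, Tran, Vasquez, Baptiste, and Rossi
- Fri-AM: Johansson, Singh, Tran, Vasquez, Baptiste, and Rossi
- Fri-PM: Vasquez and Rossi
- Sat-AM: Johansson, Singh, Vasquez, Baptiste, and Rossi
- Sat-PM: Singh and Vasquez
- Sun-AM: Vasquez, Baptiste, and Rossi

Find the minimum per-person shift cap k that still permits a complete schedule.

With 6 technicians and 13 worker-slots to fill, someone must work at least ⌈13/6⌉ = 3 shifts, so k ≥ 3.
k = 3 works: Tue-PM→Johansson, Wed-AM→Johansson+Rossi, Wed-PM→Johansson, Thu-AM→Vasquez+Baptiste, Thu-PM→Tran+Baptiste, Fri-AM→Singh, Fri-PM→Vasquez, Sat-AM→Singh, Sat-PM→Singh, Sun-AM→Vasquez.
Loads: Johansson 3, Singh 3, Tran 1, Vasquez 3, Baptiste 2, Rossi 1 — all ≤ 3.

3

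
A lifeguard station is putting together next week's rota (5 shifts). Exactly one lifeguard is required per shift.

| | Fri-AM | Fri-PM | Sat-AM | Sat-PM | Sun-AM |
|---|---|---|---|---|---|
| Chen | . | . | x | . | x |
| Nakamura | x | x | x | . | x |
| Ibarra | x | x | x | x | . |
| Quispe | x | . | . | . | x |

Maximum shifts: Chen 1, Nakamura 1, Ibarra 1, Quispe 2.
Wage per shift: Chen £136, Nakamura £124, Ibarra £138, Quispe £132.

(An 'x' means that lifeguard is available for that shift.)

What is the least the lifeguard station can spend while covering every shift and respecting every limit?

Sat-PM can only be covered by Ibarra, so that assignment is forced.
Picking the cheapest available lifeguard for each shift independently would cost £634, but that ignores the shift limits.
An optimal schedule: Fri-AM→Quispe, Fri-PM→Nakamura, Sat-AM→Chen, Sat-PM→Ibarra, Sun-AM→Quispe.
Total: 132 + 124 + 136 + 138 + 132 = £662.

£662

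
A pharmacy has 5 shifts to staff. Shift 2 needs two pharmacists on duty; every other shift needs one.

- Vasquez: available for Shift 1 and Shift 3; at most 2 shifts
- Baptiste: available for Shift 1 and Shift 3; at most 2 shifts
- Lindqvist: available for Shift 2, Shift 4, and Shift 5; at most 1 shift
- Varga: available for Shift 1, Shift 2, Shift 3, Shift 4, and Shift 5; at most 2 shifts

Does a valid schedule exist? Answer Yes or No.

Total capacity is 7 and 6 slots are needed, so capacity alone doesn't rule it out.
Shifts {Shift 2, Shift 4, Shift 5} need 4 worker-slots in total, but the pharmacists available for any of those shifts (Lindqvist and Varga) can supply at most 3 among them. So no valid schedule exists.

No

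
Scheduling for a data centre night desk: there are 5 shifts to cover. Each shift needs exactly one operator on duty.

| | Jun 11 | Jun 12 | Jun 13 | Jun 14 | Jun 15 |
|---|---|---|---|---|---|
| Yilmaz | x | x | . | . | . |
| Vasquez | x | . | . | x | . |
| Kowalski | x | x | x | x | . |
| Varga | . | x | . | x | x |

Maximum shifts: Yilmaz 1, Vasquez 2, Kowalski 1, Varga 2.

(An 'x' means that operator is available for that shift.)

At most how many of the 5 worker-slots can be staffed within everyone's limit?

Total capacity across all operators is 1+2+1+2 = 6, and 5 slots are needed, so at most 5 can be filled.
An assignment achieving 5: Jun 11→Yilmaz, Jun 12→Varga, Jun 13→Kowalski, Jun 14→Vasquez, Jun 15→Varga.
Loads: Yilmaz 1/1, Vasquez 1/2, Kowalski 1/1, Varga 2/2.

5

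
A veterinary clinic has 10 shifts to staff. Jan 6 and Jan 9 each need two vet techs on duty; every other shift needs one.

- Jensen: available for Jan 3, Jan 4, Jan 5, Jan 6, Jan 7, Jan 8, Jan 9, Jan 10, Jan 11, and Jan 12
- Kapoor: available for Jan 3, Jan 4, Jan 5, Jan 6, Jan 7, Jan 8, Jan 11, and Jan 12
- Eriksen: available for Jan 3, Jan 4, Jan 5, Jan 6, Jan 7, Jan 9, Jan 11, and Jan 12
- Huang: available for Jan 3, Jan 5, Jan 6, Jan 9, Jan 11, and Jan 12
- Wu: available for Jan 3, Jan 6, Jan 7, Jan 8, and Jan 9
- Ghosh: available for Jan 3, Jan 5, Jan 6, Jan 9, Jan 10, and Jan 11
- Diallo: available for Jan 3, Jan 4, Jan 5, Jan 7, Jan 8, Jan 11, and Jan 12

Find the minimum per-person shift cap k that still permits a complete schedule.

With 7 vet techs and 12 worker-slots to fill, someone must work at least ⌈12/7⌉ = 2 shifts, so k ≥ 2.
k = 2 works: Jan 3→Huang, Jan 4→Jensen, Jan 5→Eriksen, Jan 6→Wu+Ghosh, Jan 7→Kapoor, Jan 8→Kapoor, Jan 9→Wu+Ghosh, Jan 10→Jensen, Jan 11→Huang, Jan 12→Eriksen.
Loads: Jensen 2, Kapoor 2, Eriksen 2, Huang 2, Wu 2, Ghosh 2, Diallo 0 — all ≤ 2.

2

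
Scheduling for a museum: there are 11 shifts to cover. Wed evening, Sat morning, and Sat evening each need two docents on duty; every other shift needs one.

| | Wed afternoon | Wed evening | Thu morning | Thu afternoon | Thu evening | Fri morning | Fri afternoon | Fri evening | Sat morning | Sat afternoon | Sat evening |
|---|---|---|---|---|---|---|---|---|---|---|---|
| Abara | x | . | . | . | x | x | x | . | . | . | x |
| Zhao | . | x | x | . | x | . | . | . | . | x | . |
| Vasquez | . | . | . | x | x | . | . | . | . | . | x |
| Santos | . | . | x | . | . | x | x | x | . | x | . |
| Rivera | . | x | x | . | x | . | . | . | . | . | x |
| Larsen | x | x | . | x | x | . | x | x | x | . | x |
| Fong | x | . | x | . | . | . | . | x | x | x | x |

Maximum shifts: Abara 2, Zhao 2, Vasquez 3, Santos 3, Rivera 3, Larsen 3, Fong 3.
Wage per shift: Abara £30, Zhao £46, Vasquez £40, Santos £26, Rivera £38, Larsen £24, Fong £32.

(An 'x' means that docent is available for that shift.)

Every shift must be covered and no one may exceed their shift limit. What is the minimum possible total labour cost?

£420

Sat morning can only be covered by Larsen and Fong, so that assignment is forced.
Picking the cheapest available docent for each shift independently would cost £370, but that ignores the shift limits.
An optimal schedule: Wed afternoon→Abara, Wed evening→Larsen+Rivera, Thu morning→Fong, Thu afternoon→Larsen, Thu evening→Rivera, Fri morning→Santos, Fri afternoon→Santos, Fri evening→Santos, Sat morning→Larsen+Fong, Sat afternoon→Fong, Sat evening→Abara+Rivera.
Total: 30 + 24 + 38 + 32 + 24 + 38 + 26 + 26 + 26 + 24 + 32 + 32 + 30 + 38 = £420.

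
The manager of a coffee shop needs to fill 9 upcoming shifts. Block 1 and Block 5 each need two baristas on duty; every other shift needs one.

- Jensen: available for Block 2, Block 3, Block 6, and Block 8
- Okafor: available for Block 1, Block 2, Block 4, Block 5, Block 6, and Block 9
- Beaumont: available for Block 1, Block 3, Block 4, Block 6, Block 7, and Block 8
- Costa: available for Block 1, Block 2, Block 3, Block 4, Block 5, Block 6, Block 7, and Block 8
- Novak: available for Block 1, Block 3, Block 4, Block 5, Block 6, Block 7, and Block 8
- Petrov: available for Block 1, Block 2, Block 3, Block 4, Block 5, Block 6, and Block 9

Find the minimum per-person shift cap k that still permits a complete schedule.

With 6 baristas and 11 worker-slots to fill, someone must work at least ⌈11/6⌉ = 2 shifts, so k ≥ 2.
k = 2 works: Block 1→Novak+Petrov, Block 2→Jensen, Block 3→Beaumont, Block 4→Okafor, Block 5→Costa+Novak, Block 6→Costa, Block 7→Beaumont, Block 8→Jensen, Block 9→Okafor.
Loads: Jensen 2, Okafor 2, Beaumont 2, Costa 2, Novak 2, Petrov 1 — all ≤ 2.

2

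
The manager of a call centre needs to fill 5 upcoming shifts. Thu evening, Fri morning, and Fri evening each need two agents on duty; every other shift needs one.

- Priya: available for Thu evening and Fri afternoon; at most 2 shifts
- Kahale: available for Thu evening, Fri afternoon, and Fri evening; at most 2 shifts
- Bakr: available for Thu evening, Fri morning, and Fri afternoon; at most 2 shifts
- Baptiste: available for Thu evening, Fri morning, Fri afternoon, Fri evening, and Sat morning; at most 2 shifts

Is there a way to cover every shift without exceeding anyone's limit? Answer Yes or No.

Total capacity is 8 and 8 slots are needed, so capacity alone doesn't rule it out.
Shifts {Fri morning, Fri evening, Sat morning} need 5 worker-slots in total, but the agents available for any of those shifts (Kahale, Bakr, and Baptiste) can supply at most 4 among them. So no valid schedule exists.

No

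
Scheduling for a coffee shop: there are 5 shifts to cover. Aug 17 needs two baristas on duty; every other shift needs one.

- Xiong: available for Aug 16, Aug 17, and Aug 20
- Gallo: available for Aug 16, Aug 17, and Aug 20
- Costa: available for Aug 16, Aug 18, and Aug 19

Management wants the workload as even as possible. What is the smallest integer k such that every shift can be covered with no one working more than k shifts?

2

With 3 baristas and 6 worker-slots to fill, someone must work at least ⌈6/3⌉ = 2 shifts, so k ≥ 2.
k = 2 works: Aug 16→Gallo, Aug 17→Xiong+Gallo, Aug 18→Costa, Aug 19→Costa, Aug 20→Xiong.
Loads: Xiong 2, Gallo 2, Costa 2 — all ≤ 2.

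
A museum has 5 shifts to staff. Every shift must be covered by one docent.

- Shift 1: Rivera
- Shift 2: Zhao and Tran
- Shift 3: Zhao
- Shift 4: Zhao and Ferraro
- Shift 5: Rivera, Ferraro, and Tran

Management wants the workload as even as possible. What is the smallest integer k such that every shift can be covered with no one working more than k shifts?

With 4 docents and 5 worker-slots to fill, someone must work at least ⌈5/4⌉ = 2 shifts, so k ≥ 2.
k = 2 works: Shift 1→Rivera, Shift 2→Zhao, Shift 3→Zhao, Shift 4→Ferraro, Shift 5→Rivera.
Loads: Rivera 2, Zhao 2, Ferraro 1, Tran 0 — all ≤ 2.

2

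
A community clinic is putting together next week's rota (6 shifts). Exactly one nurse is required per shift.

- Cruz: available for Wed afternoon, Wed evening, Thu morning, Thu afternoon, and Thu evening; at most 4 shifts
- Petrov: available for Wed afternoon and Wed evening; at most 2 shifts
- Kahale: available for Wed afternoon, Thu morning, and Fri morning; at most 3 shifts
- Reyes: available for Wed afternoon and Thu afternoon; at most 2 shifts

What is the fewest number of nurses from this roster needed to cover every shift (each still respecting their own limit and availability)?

2

6 slots to fill and no one can take more than 4, so at least ⌈6/4⌉ = 2 nurses are needed.
Cruz and Kahale alone can cover everything: Wed afternoon→Cruz, Wed evening→Cruz, Thu morning→Kahale, Thu afternoon→Cruz, Thu evening→Cruz, Fri morning→Kahale.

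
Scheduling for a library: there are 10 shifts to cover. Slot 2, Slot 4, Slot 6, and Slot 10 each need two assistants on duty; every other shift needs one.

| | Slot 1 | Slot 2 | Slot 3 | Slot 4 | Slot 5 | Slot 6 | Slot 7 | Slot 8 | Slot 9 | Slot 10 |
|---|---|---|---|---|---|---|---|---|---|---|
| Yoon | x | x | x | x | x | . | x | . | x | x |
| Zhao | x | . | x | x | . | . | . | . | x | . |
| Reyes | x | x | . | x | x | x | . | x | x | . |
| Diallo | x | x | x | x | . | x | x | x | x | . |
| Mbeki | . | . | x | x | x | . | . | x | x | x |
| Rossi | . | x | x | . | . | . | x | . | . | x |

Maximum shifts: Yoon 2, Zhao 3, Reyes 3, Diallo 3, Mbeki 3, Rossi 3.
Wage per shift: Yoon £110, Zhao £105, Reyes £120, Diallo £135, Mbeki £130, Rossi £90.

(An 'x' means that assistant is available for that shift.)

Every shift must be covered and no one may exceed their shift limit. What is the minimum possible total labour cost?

£1560

Slot 6 can only be covered by Reyes and Diallo, so that assignment is forced.
Picking the cheapest available assistant for each shift independently would cost £1490, but that ignores the shift limits.
An optimal schedule: Slot 1→Zhao, Slot 2→Rossi+Reyes, Slot 3→Zhao, Slot 4→Zhao+Mbeki, Slot 5→Yoon, Slot 6→Reyes+Diallo, Slot 7→Rossi, Slot 8→Reyes, Slot 9→Mbeki, Slot 10→Rossi+Yoon.
Total: 105 + 90 + 120 + 105 + 105 + 130 + 110 + 120 + 135 + 90 + 120 + 130 + 90 + 110 = £1560.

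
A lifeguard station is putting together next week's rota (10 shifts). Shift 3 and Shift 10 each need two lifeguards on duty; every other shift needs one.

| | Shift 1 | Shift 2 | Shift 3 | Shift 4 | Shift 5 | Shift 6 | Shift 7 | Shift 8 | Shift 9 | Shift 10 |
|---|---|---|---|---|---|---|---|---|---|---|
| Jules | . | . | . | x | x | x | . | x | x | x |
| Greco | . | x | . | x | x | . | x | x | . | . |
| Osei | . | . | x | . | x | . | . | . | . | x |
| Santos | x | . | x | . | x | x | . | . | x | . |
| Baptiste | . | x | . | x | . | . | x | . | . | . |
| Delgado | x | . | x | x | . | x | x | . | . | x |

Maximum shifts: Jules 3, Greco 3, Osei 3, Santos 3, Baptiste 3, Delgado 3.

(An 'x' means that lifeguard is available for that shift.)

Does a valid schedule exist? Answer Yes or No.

Yes

One valid schedule: Shift 1→Santos, Shift 2→Greco, Shift 3→Osei+Santos, Shift 4→Greco, Shift 5→Osei, Shift 6→Jules, Shift 7→Greco, Shift 8→Jules, Shift 9→Jules, Shift 10→Osei+Delgado.
Loads: Jules 3/3, Greco 3/3, Osei 3/3, Santos 2/3, Baptiste 0/3, Delgado 1/3 — all within limits.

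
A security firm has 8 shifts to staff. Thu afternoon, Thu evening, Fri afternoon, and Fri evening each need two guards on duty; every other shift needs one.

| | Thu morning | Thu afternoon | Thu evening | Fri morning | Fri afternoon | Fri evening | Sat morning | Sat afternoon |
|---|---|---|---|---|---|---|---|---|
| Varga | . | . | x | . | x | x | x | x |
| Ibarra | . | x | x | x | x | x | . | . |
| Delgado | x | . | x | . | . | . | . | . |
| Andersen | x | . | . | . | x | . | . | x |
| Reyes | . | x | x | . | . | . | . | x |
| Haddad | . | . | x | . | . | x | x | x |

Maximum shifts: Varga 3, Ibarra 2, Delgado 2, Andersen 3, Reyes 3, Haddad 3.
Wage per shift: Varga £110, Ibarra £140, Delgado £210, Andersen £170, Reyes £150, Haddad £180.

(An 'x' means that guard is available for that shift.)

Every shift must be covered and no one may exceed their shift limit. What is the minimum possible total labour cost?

£1760

Thu afternoon can only be covered by Ibarra and Reyes, so that assignment is forced.
Fri morning can only be covered by Ibarra, so that assignment is forced.
Picking the cheapest available guard for each shift independently would cost £1570, but that ignores the shift limits.
An optimal schedule: Thu morning→Andersen, Thu afternoon→Ibarra+Reyes, Thu evening→Reyes+Haddad, Fri morning→Ibarra, Fri afternoon→Varga+Andersen, Fri evening→Varga+Haddad, Sat morning→Varga, Sat afternoon→Reyes.
Total: 170 + 140 + 150 + 150 + 180 + 140 + 110 + 170 + 110 + 180 + 110 + 150 = £1760.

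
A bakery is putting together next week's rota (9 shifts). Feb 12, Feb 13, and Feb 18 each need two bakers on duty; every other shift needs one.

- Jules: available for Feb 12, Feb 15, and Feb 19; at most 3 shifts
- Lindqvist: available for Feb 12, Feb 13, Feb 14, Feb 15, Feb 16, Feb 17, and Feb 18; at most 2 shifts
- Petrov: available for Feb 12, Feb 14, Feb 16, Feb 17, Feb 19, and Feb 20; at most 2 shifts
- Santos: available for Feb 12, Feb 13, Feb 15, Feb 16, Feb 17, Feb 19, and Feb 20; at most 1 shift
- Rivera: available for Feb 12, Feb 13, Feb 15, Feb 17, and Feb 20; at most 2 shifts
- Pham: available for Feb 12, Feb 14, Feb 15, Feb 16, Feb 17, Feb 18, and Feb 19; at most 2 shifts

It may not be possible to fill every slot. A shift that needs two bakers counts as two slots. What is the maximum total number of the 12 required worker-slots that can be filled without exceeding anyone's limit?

12

Total capacity across all bakers is 3+2+2+1+2+2 = 12, and 12 slots are needed, so at most 12 can be filled.
An assignment achieving 12: Feb 12→Jules+Rivera, Feb 13→Lindqvist+Santos, Feb 14→Petrov, Feb 15→Jules, Feb 16→Pham, Feb 17→Rivera, Feb 18→Lindqvist+Pham, Feb 19→Jules, Feb 20→Petrov.
Loads: Jules 3/3, Lindqvist 2/2, Petrov 2/2, Santos 1/1, Rivera 2/2, Pham 2/2.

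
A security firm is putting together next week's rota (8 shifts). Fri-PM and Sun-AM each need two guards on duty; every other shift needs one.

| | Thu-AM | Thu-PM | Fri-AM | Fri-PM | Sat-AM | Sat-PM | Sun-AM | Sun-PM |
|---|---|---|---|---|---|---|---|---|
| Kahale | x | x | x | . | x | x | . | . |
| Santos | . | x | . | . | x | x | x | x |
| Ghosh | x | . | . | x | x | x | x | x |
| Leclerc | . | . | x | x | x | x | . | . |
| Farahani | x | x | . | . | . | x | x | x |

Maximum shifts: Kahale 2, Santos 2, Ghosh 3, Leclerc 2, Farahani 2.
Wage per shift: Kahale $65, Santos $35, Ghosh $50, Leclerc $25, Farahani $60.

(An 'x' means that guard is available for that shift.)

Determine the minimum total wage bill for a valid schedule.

Fri-PM can only be covered by Ghosh and Leclerc, so that assignment is forced.
Picking the cheapest available guard for each shift independently would cost $355, but that ignores the shift limits.
An optimal schedule: Thu-AM→Ghosh, Thu-PM→Santos, Fri-AM→Leclerc, Fri-PM→Leclerc+Ghosh, Sat-AM→Kahale, Sat-PM→Farahani, Sun-AM→Santos+Ghosh, Sun-PM→Farahani.
Total: 50 + 35 + 25 + 25 + 50 + 65 + 60 + 35 + 50 + 60 = $455.

$455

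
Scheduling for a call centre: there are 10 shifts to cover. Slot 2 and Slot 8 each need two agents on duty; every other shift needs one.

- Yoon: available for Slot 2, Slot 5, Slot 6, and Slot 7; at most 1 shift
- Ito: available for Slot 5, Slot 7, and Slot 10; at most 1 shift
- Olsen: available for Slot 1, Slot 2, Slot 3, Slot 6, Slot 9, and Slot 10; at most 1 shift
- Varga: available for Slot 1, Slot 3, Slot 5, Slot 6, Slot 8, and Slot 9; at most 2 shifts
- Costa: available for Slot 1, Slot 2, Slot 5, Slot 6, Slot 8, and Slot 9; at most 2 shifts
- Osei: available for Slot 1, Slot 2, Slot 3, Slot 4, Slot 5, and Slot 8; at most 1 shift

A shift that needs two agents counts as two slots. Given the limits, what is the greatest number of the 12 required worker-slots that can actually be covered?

8

Total capacity across all agents is 1+1+1+2+2+1 = 8, and 12 slots are needed, so at most 8 can be filled.
An assignment achieving 8: Slot 1→Costa, Slot 3→Olsen, Slot 4→Osei, Slot 7→Yoon, Slot 8→Varga+Costa, Slot 9→Varga, Slot 10→Ito.
Loads: Yoon 1/1, Ito 1/1, Olsen 1/1, Varga 2/2, Costa 2/2, Osei 1/1.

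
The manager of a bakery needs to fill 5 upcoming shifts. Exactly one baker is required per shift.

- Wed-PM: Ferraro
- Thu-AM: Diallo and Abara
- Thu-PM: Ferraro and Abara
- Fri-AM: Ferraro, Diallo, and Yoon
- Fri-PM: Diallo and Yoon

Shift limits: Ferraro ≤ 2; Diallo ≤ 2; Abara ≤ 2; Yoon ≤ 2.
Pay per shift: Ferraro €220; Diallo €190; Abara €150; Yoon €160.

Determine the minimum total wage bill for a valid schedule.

€840

Wed-PM can only be covered by Ferraro, so that assignment is forced.
Picking the cheapest available baker for each shift independently would cost €840, and that bound is achievable.
An optimal schedule: Wed-PM→Ferraro, Thu-AM→Abara, Thu-PM→Abara, Fri-AM→Yoon, Fri-PM→Yoon.
Total: 220 + 150 + 150 + 160 + 160 = €840.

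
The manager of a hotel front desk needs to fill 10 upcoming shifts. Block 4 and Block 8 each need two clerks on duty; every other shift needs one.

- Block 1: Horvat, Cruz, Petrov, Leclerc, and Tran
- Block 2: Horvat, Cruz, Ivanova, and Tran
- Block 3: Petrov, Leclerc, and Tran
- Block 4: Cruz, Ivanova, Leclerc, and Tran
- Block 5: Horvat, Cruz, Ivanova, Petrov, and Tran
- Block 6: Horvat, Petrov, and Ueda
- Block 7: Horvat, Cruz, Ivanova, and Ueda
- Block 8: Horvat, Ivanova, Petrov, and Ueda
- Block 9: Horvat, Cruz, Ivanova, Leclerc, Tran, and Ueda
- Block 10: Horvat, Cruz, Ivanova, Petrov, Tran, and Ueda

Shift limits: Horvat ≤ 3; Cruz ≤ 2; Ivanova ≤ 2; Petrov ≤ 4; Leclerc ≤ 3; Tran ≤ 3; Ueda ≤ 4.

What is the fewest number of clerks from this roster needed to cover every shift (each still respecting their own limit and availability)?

4

12 slots to fill and no one can take more than 4, so at least ⌈12/4⌉ = 3 clerks are needed.
Any 3 clerks together have capacity at most 4+4+3 = 11 < 12 slots, so 3 can never suffice.
Horvat, Cruz, Petrov, and Leclerc alone can cover everything: Block 1→Leclerc, Block 2→Horvat, Block 3→Petrov, Block 4→Cruz+Leclerc, Block 5→Petrov, Block 6→Horvat, Block 7→Cruz, Block 8→Horvat+Petrov, Block 9→Leclerc, Block 10→Petrov.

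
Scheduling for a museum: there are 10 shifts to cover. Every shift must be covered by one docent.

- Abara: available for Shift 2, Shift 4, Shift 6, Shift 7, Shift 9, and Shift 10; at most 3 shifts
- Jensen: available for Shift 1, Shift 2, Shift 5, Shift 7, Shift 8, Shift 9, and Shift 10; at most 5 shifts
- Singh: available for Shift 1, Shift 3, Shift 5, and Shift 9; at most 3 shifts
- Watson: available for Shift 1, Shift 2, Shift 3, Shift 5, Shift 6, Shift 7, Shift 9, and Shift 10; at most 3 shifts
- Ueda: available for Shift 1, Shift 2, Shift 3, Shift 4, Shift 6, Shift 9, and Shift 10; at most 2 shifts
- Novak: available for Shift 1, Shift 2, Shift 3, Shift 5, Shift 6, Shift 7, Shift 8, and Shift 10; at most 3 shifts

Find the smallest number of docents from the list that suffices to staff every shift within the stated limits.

3

10 slots to fill and no one can take more than 5, so at least ⌈10/5⌉ = 2 docents are needed.
Any 2 docents together have capacity at most 5+3 = 8 < 10 slots, so 2 can never suffice.
Abara, Jensen, and Singh alone can cover everything: Shift 1→Jensen, Shift 2→Abara, Shift 3→Singh, Shift 4→Abara, Shift 5→Jensen, Shift 6→Abara, Shift 7→Jensen, Shift 8→Jensen, Shift 9→Singh, Shift 10→Jensen.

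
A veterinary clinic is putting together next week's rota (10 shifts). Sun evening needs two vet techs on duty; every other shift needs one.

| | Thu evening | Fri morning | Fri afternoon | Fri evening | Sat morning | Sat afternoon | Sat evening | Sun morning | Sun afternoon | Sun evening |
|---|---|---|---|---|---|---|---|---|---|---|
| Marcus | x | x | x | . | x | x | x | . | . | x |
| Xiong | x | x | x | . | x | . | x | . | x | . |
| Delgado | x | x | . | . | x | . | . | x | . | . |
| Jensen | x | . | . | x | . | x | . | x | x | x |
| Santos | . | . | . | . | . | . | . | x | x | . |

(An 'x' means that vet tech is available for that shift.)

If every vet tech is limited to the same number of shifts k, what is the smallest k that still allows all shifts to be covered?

With 5 vet techs and 11 worker-slots to fill, someone must work at least ⌈11/5⌉ = 3 shifts, so k ≥ 3.
k = 3 works: Thu evening→Delgado, Fri morning→Xiong, Fri afternoon→Marcus, Fri evening→Jensen, Sat morning→Xiong, Sat afternoon→Marcus, Sat evening→Xiong, Sun morning→Delgado, Sun afternoon→Jensen, Sun evening→Marcus+Jensen.
Loads: Marcus 3, Xiong 3, Delgado 2, Jensen 3, Santos 0 — all ≤ 3.

3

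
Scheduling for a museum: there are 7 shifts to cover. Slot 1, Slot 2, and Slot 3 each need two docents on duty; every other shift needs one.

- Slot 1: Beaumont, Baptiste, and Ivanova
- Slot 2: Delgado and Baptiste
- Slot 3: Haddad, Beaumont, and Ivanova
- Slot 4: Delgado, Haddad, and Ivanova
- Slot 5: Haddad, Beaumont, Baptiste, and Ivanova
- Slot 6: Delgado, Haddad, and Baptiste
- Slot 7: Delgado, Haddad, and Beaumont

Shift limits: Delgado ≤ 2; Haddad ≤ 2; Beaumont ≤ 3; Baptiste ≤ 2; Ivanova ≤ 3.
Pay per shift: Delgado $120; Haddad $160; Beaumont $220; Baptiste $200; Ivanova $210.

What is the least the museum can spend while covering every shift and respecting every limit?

Slot 2 can only be covered by Delgado and Baptiste, so that assignment is forced.
Picking the cheapest available docent for each shift independently would cost $1620, but that ignores the shift limits.
An optimal schedule: Slot 1→Baptiste+Ivanova, Slot 2→Delgado+Baptiste, Slot 3→Haddad+Ivanova, Slot 4→Delgado, Slot 5→Ivanova, Slot 6→Haddad, Slot 7→Beaumont.
Total: 200 + 210 + 120 + 200 + 160 + 210 + 120 + 210 + 160 + 220 = $1810.

$1810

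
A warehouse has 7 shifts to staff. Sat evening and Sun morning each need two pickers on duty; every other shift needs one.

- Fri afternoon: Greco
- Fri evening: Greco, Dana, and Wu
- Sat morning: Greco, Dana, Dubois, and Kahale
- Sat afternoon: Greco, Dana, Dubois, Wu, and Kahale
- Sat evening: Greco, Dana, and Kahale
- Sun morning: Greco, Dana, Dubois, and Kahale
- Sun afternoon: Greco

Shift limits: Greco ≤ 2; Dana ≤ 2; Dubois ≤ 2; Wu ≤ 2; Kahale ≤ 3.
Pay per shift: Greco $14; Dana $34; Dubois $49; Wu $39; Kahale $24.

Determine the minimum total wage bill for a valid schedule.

$246

Fri afternoon can only be covered by Greco, so that assignment is forced.
Sun afternoon can only be covered by Greco, so that assignment is forced.
Picking the cheapest available picker for each shift independently would cost $146, but that ignores the shift limits.
An optimal schedule: Fri afternoon→Greco, Fri evening→Wu, Sat morning→Kahale, Sat afternoon→Wu, Sat evening→Kahale+Dana, Sun morning→Kahale+Dana, Sun afternoon→Greco.
Total: 14 + 39 + 24 + 39 + 24 + 34 + 24 + 34 + 14 = $246.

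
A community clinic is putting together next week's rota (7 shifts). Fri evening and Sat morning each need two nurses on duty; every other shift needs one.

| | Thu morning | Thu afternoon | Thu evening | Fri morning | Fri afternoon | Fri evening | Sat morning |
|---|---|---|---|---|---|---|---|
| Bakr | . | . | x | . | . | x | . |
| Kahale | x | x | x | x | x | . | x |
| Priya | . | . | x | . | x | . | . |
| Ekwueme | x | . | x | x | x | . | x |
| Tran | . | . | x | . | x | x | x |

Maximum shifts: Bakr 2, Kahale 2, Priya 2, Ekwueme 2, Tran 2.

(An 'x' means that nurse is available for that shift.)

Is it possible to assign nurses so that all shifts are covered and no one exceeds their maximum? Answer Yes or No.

Thu afternoon can only be covered by Kahale, so that assignment is forced.
Fri evening can only be covered by Bakr and Tran, so that assignment is forced.
One valid schedule: Thu morning→Kahale, Thu afternoon→Kahale, Thu evening→Bakr, Fri morning→Ekwueme, Fri afternoon→Priya, Fri evening→Bakr+Tran, Sat morning→Ekwueme+Tran.
Loads: Bakr 2/2, Kahale 2/2, Priya 1/2, Ekwueme 2/2, Tran 2/2 — all within limits.

Yes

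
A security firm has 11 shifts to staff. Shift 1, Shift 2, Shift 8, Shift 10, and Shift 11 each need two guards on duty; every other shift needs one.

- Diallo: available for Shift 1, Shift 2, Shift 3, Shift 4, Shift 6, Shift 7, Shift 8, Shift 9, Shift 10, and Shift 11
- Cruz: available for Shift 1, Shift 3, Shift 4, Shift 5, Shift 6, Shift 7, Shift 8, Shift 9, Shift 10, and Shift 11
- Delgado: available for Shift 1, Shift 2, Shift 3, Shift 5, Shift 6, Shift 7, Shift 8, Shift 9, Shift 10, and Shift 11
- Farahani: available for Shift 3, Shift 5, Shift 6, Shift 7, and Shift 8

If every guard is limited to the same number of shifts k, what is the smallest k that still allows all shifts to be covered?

4

With 4 guards and 16 worker-slots to fill, someone must work at least ⌈16/4⌉ = 4 shifts, so k ≥ 4.
k = 4 works: Shift 1→Diallo+Cruz, Shift 2→Diallo+Delgado, Shift 3→Farahani, Shift 4→Diallo, Shift 5→Cruz, Shift 6→Farahani, Shift 7→Farahani, Shift 8→Delgado+Farahani, Shift 9→Diallo, Shift 10→Cruz+Delgado, Shift 11→Cruz+Delgado.
Loads: Diallo 4, Cruz 4, Delgado 4, Farahani 4 — all ≤ 4.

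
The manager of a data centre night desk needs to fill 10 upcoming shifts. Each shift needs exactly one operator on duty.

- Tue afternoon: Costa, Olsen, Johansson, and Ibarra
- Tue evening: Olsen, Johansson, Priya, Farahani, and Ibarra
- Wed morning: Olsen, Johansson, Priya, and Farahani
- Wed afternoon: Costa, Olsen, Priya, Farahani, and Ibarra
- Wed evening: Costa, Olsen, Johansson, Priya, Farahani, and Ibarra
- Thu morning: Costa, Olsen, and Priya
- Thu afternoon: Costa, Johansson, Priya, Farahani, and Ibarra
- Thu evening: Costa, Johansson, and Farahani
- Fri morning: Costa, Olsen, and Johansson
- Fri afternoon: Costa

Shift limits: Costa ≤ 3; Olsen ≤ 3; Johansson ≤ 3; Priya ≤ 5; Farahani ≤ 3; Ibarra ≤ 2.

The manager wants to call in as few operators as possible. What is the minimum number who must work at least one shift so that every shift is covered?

3

10 slots to fill and no one can take more than 5, so at least ⌈10/5⌉ = 2 operators are needed.
Any 2 operators together have capacity at most 5+3 = 8 < 10 slots, so 2 can never suffice.
Costa, Olsen, and Priya alone can cover everything: Tue afternoon→Costa, Tue evening→Olsen, Wed morning→Olsen, Wed afternoon→Priya, Wed evening→Priya, Thu morning→Priya, Thu afternoon→Priya, Thu evening→Costa, Fri morning→Olsen, Fri afternoon→Costa.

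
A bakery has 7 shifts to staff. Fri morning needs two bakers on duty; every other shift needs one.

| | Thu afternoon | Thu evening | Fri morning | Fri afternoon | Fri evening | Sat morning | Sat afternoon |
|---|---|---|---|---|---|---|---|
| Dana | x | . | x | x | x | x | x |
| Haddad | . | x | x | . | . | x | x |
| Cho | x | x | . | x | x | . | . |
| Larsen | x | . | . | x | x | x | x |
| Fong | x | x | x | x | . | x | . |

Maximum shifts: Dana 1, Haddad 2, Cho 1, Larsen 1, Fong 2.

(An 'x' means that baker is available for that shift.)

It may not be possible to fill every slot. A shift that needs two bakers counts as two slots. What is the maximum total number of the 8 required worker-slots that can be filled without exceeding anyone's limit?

7

Total capacity across all bakers is 1+2+1+1+2 = 7, and 8 slots are needed, so at most 7 can be filled.
An assignment achieving 7: Thu afternoon→Fong, Thu evening→Haddad, Fri morning→Dana+Haddad, Fri afternoon→Fong, Fri evening→Cho, Sat afternoon→Larsen.
Loads: Dana 1/1, Haddad 2/2, Cho 1/1, Larsen 1/1, Fong 2/2.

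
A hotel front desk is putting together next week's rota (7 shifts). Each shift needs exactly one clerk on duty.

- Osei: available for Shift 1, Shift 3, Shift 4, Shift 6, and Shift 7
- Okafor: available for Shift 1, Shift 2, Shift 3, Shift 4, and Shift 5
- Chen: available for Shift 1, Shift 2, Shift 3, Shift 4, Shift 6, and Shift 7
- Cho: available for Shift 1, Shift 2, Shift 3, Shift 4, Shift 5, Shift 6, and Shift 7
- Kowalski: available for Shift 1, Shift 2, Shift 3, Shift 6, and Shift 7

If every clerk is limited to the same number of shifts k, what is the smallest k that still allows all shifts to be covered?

With 5 clerks and 7 worker-slots to fill, someone must work at least ⌈7/5⌉ = 2 shifts, so k ≥ 2.
k = 2 works: Shift 1→Chen, Shift 2→Okafor, Shift 3→Cho, Shift 4→Osei, Shift 5→Okafor, Shift 6→Osei, Shift 7→Chen.
Loads: Osei 2, Okafor 2, Chen 2, Cho 1, Kowalski 0 — all ≤ 2.

2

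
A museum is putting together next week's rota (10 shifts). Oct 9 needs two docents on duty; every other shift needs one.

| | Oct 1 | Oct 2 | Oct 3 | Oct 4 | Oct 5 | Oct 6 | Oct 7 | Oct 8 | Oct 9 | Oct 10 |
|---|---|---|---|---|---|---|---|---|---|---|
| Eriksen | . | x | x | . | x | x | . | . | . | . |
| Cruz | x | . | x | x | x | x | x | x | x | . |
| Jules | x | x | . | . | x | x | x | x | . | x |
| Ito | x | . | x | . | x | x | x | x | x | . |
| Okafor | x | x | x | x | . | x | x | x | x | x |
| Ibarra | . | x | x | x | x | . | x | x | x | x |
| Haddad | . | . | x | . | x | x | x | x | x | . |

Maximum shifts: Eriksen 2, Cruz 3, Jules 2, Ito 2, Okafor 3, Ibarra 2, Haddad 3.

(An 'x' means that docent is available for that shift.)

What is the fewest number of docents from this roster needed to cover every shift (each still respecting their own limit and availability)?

11 slots to fill and no one can take more than 3, so at least ⌈11/3⌉ = 4 docents are needed.
Eriksen, Cruz, Okafor, and Haddad alone can cover everything: Oct 1→Cruz, Oct 2→Eriksen, Oct 3→Haddad, Oct 4→Cruz, Oct 5→Eriksen, Oct 6→Haddad, Oct 7→Cruz, Oct 8→Okafor, Oct 9→Okafor+Haddad, Oct 10→Okafor.

4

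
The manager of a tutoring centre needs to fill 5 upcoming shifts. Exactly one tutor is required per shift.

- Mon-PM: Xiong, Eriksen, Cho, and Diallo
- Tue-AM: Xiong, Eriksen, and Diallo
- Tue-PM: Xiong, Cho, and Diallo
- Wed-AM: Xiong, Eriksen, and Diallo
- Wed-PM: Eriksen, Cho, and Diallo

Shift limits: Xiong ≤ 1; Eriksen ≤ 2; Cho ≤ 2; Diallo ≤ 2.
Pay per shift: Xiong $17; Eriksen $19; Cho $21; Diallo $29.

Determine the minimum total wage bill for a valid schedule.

$97

Picking the cheapest available tutor for each shift independently would cost $87, but that ignores the shift limits.
An optimal schedule: Mon-PM→Cho, Tue-AM→Xiong, Tue-PM→Cho, Wed-AM→Eriksen, Wed-PM→Eriksen.
Total: 21 + 17 + 21 + 19 + 19 = $97.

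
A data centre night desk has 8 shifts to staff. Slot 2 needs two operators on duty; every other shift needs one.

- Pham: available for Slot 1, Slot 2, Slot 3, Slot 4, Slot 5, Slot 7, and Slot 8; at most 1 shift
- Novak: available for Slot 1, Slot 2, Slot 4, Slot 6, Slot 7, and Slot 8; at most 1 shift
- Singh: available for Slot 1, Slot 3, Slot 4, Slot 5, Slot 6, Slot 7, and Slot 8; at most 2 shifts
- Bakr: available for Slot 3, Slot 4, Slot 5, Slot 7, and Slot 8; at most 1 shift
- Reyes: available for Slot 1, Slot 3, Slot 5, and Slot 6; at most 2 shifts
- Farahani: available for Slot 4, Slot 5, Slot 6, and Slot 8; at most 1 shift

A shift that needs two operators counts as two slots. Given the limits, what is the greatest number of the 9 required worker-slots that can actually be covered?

Total capacity across all operators is 1+1+2+1+2+1 = 8, and 9 slots are needed, so at most 8 can be filled.
An assignment achieving 8: Slot 1→Singh, Slot 2→Pham+Novak, Slot 3→Singh, Slot 4→Farahani, Slot 5→Reyes, Slot 6→Reyes, Slot 7→Bakr.
Loads: Pham 1/1, Novak 1/1, Singh 2/2, Bakr 1/1, Reyes 2/2, Farahani 1/1.

8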